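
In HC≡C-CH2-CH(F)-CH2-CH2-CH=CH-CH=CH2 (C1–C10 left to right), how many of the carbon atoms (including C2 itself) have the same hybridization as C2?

C2 is sp (two π bonds).
C1: sp ✓
C2: sp ✓
C3: sp3
C4: sp3
C5: sp3
C6: sp3
C7: sp2
C8: sp2
C9: sp2
C10: sp2
2 carbons are sp.

2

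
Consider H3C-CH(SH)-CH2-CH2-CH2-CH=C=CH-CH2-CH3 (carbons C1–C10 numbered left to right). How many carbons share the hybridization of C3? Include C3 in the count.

C3 is sp3 (only σ bonds).
C1: sp3 ✓
C2: sp3 ✓
C3: sp3 ✓
C4: sp3 ✓
C5: sp3 ✓
C6: sp2
C7: sp
C8: sp2
C9: sp3 ✓
C10: sp3 ✓
7 carbons are sp3.

7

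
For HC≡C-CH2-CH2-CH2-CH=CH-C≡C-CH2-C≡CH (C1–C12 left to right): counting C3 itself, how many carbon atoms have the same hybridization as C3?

4

C3 is sp3 (only σ bonds).
C1: sp
C2: sp
C3: sp3 ✓
C4: sp3 ✓
C5: sp3 ✓
C6: sp2
C7: sp2
C8: sp
C9: sp
C10: sp3 ✓
C11: sp
C12: sp
4 carbons are sp3.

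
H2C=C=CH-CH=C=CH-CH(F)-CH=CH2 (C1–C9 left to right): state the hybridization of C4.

C4 carries 3 σ bonds, plus one π bond, giving a steric number of 3, so it is sp2.

sp2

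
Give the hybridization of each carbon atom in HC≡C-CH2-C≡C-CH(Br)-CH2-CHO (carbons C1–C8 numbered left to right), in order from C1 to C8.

C1 sp, C2 sp, C3 sp3, C4 sp, C5 sp, C6 sp3, C7 sp3, C8 sp2

C1 has 2 σ bonds, plus two π bonds: steric number 2 → sp.
C2 carries 2 σ bonds, plus two π bonds, giving a steric number of 2, so it is sp.
C3 carries 4 σ bonds, giving a steric number of 4, so it is sp3.
C4 is sp: 2 σ bonds, plus two π bonds, 2 electron-density regions.
C5 has 2 σ bonds, plus two π bonds: steric number 2 → sp.
C6 (4 σ bonds) has steric number 4: sp3.
C7 carries 4 σ bonds, giving a steric number of 4, so it is sp3.
C8 has 3 σ bonds, plus one π bond: steric number 3 → sp2.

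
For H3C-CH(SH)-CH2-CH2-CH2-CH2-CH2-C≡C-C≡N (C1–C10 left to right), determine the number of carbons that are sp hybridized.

3

C1: sp3
C2: sp3
C3: sp3
C4: sp3
C5: sp3
C6: sp3
C7: sp3
C8: sp ✓
C9: sp ✓
C10: sp ✓
C8, C9, C10 → 3 sp carbons.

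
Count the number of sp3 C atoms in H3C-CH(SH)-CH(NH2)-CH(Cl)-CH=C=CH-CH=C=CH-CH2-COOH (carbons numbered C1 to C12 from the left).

C1: sp3 ✓
C2: sp3 ✓
C3: sp3 ✓
C4: sp3 ✓
C5: sp2
C6: sp
C7: sp2
C8: sp2
C9: sp
C10: sp2
C11: sp3 ✓
C12: sp2
C1, C2, C3, C4, C11 → 5 sp3 carbons.

5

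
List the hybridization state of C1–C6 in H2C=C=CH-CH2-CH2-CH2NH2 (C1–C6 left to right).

C1 has 3 σ bonds, plus one π bond: steric number 3 → sp2.
C2 is sp: 2 σ bonds, plus two π bonds, 2 electron-density regions.
C3: 3 σ bonds, plus one π bond; 3 regions of electron density → sp2.
C4: 4 σ bonds — 4 electron domains, sp3.
C5 (4 σ bonds) has steric number 4: sp3.
C6 has 4 σ bonds: steric number 4 → sp3.

C1 sp2, C2 sp, C3 sp2, C4 sp3, C5 sp3, C6 sp3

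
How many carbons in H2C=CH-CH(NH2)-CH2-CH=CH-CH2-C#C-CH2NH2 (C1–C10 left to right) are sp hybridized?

C1: sp2
C2: sp2
C3: sp3
C4: sp3
C5: sp2
C6: sp2
C7: sp3
C8: sp ✓
C9: sp ✓
C10: sp3
C8, C9 → 2 sp carbons.

2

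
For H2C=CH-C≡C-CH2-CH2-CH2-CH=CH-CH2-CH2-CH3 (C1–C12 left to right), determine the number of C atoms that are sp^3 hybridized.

6

C1: sp2
C2: sp2
C3: sp
C4: sp
C5: sp3 ✓
C6: sp3 ✓
C7: sp3 ✓
C8: sp2
C9: sp2
C10: sp3 ✓
C11: sp3 ✓
C12: sp3 ✓
C5, C6, C7, C10, C11, C12 → 6 sp3 carbons.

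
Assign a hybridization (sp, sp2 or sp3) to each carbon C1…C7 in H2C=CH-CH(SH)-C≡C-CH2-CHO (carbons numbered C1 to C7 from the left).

C1: 3 σ bonds, plus one π bond; 3 regions of electron density → sp2.
C2 carries 3 σ bonds, plus one π bond, giving a steric number of 3, so it is sp2.
C3 carries 4 σ bonds, giving a steric number of 4, so it is sp3.
C4: 2 σ bonds, plus two π bonds — 2 electron domains, sp.
C5 — 2 σ bonds, plus two π bonds. Steric number 2, so sp.
C6 (4 σ bonds) has steric number 4: sp3.
C7: 3 σ bonds, plus one π bond; 3 regions of electron density → sp2.

C1 sp2, C2 sp2, C3 sp3, C4 sp, C5 sp, C6 sp3, C7 sp2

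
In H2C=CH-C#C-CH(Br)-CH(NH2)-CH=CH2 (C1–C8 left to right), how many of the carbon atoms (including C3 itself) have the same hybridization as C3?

C3 is sp (two π bonds).
C1: sp2
C2: sp2
C3: sp ✓
C4: sp ✓
C5: sp3
C6: sp3
C7: sp2
C8: sp2
2 carbons are sp.

2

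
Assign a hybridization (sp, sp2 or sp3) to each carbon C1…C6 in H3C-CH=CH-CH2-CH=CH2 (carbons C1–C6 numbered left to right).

C1 sp3, C2 sp2, C3 sp2, C4 sp3, C5 sp2, C6 sp2

C1: 4 σ bonds — 4 electron domains, sp3.
C2 carries 3 σ bonds, plus one π bond, giving a steric number of 3, so it is sp2.
C3: 3 σ bonds, plus one π bond — 3 electron domains, sp2.
C4 is sp3: 4 σ bonds, 4 electron-density regions.
C5 — 3 σ bonds, plus one π bond. Steric number 3, so sp2.
C6: 3 σ bonds, plus one π bond; 3 regions of electron density → sp2.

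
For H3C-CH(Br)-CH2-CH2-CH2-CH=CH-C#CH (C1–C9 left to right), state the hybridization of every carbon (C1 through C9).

C1: 4 σ bonds; 4 regions of electron density → sp3.
C2 (4 σ bonds) has steric number 4: sp3.
C3 (4 σ bonds) has steric number 4: sp3.
C4 — 4 σ bonds. Steric number 4, so sp3.
C5 (4 σ bonds) has steric number 4: sp3.
C6: 3 σ bonds, plus one π bond — 3 electron domains, sp2.
C7 carries 3 σ bonds, plus one π bond, giving a steric number of 3, so it is sp2.
C8 has 2 σ bonds, plus two π bonds: steric number 2 → sp.
C9 — 2 σ bonds, plus two π bonds. Steric number 2, so sp.

C1 sp3, C2 sp3, C3 sp3, C4 sp3, C5 sp3, C6 sp2, C7 sp2, C8 sp, C9 sp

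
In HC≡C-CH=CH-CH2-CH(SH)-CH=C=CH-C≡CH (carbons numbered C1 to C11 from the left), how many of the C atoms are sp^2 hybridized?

C1: sp
C2: sp
C3: sp2 ✓
C4: sp2 ✓
C5: sp3
C6: sp3
C7: sp2 ✓
C8: sp
C9: sp2 ✓
C10: sp
C11: sp
C3, C4, C7, C9 → 4 sp2 carbons.

4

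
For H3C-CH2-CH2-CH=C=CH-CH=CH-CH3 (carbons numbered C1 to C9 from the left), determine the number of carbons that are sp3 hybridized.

4

C1: sp3 ✓
C2: sp3 ✓
C3: sp3 ✓
C4: sp2
C5: sp
C6: sp2
C7: sp2
C8: sp2
C9: sp3 ✓
C1, C2, C3, C9 → 4 sp3 carbons.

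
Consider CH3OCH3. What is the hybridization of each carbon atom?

sp3

Each carbon atom — 4 σ bonds. Steric number 4, so sp3.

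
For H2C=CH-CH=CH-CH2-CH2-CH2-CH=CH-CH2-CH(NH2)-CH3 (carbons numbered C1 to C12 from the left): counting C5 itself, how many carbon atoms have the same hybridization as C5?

6

C5 is sp3 (only σ bonds).
C1: sp2
C2: sp2
C3: sp2
C4: sp2
C5: sp3 ✓
C6: sp3 ✓
C7: sp3 ✓
C8: sp2
C9: sp2
C10: sp3 ✓
C11: sp3 ✓
C12: sp3 ✓
6 carbons are sp3.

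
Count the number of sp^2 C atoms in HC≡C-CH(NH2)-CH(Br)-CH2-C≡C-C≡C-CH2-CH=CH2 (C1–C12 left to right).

2

C1: sp
C2: sp
C3: sp3
C4: sp3
C5: sp3
C6: sp
C7: sp
C8: sp
C9: sp
C10: sp3
C11: sp2 ✓
C12: sp2 ✓
C11, C12 → 2 sp2 carbons.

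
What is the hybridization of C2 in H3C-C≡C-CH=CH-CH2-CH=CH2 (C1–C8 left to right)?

C2: 2 σ bonds, plus two π bonds; 2 regions of electron density → sp.

sp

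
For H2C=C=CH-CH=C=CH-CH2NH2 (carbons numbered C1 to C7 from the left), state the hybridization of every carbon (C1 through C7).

C1: 3 σ bonds, plus one π bond; 3 regions of electron density → sp2.
C2 — 2 σ bonds, plus two π bonds. Steric number 2, so sp.
C3 is sp2: 3 σ bonds, plus one π bond, 3 electron-density regions.
C4 — 3 σ bonds, plus one π bond. Steric number 3, so sp2.
C5 is sp: 2 σ bonds, plus two π bonds, 2 electron-density regions.
C6 is sp2: 3 σ bonds, plus one π bond, 3 electron-density regions.
C7 is sp3: 4 σ bonds, 4 electron-density regions.

C1 sp2, C2 sp, C3 sp2, C4 sp2, C5 sp, C6 sp2, C7 sp3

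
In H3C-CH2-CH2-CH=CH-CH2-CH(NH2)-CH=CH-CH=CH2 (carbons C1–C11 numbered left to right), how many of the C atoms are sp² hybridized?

C1: sp3
C2: sp3
C3: sp3
C4: sp2 ✓
C5: sp2 ✓
C6: sp3
C7: sp3
C8: sp2 ✓
C9: sp2 ✓
C10: sp2 ✓
C11: sp2 ✓
C4, C5, C8, C9, C10, C11 → 6 sp2 carbons.

6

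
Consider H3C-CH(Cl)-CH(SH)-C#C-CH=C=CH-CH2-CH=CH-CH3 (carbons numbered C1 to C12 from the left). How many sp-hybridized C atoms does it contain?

3

C1: sp3
C2: sp3
C3: sp3
C4: sp ✓
C5: sp ✓
C6: sp2
C7: sp ✓
C8: sp2
C9: sp3
C10: sp2
C11: sp2
C12: sp3
C4, C5, C7 → 3 sp carbons.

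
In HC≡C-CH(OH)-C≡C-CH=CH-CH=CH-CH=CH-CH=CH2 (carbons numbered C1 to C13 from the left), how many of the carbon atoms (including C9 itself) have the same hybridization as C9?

8

C9 is sp2 (one π bond).
C1: sp
C2: sp
C3: sp3
C4: sp
C5: sp
C6: sp2 ✓
C7: sp2 ✓
C8: sp2 ✓
C9: sp2 ✓
C10: sp2 ✓
C11: sp2 ✓
C12: sp2 ✓
C13: sp2 ✓
8 carbons are sp2.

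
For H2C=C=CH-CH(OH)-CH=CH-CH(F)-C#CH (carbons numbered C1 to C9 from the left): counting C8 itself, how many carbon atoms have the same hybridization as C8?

C8 is sp (two π bonds).
C1: sp2
C2: sp ✓
C3: sp2
C4: sp3
C5: sp2
C6: sp2
C7: sp3
C8: sp ✓
C9: sp ✓
3 carbons are sp.

3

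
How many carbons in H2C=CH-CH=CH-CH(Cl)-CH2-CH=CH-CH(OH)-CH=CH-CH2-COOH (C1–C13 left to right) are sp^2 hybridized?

C1: sp2 ✓
C2: sp2 ✓
C3: sp2 ✓
C4: sp2 ✓
C5: sp3
C6: sp3
C7: sp2 ✓
C8: sp2 ✓
C9: sp3
C10: sp2 ✓
C11: sp2 ✓
C12: sp3
C13: sp2 ✓
C1, C2, C3, C4, C7, C8, C10, C11, C13 → 9 sp2 carbons.

9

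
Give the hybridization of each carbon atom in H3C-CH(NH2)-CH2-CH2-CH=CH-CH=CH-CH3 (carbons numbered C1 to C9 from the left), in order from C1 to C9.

C1 sp3, C2 sp3, C3 sp3, C4 sp3, C5 sp2, C6 sp2, C7 sp2, C8 sp2, C9 sp3

C1 carries 4 σ bonds, giving a steric number of 4, so it is sp3.
C2 is sp3: 4 σ bonds, 4 electron-density regions.
C3: 4 σ bonds; 4 regions of electron density → sp3.
C4 is sp3: 4 σ bonds, 4 electron-density regions.
C5 (3 σ bonds, plus one π bond) has steric number 3: sp2.
C6 has 3 σ bonds, plus one π bond: steric number 3 → sp2.
C7 is sp2: 3 σ bonds, plus one π bond, 3 electron-density regions.
C8 — 3 σ bonds, plus one π bond. Steric number 3, so sp2.
C9: 4 σ bonds — 4 electron domains, sp3.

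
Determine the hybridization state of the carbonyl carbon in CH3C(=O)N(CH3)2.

The carbonyl carbon: 3 σ bonds, plus one π bond; 3 regions of electron density → sp2.

sp²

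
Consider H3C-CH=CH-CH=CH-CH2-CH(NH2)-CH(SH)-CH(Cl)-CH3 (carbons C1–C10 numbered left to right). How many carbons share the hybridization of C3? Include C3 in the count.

C3 is sp2 (one π bond).
C1: sp3
C2: sp2 ✓
C3: sp2 ✓
C4: sp2 ✓
C5: sp2 ✓
C6: sp3
C7: sp3
C8: sp3
C9: sp3
C10: sp3
4 carbons are sp2.

4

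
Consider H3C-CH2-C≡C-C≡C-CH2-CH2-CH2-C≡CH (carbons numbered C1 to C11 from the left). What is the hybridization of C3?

sp

C3 has 2 σ bonds, plus two π bonds: steric number 2 → sp.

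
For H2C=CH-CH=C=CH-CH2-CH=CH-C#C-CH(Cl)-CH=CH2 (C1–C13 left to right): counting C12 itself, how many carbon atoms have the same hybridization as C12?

C12 is sp2 (one π bond).
C1: sp2 ✓
C2: sp2 ✓
C3: sp2 ✓
C4: sp
C5: sp2 ✓
C6: sp3
C7: sp2 ✓
C8: sp2 ✓
C9: sp
C10: sp
C11: sp3
C12: sp2 ✓
C13: sp2 ✓
8 carbons are sp2.

8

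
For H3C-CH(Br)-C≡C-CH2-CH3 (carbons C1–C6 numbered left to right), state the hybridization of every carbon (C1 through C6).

C1 sp3, C2 sp3, C3 sp, C4 sp, C5 sp3, C6 sp3

C1 is sp3: 4 σ bonds, 4 electron-density regions.
C2 (4 σ bonds) has steric number 4: sp3.
C3: 2 σ bonds, plus two π bonds — 2 electron domains, sp.
C4 carries 2 σ bonds, plus two π bonds, giving a steric number of 2, so it is sp.
C5 — 4 σ bonds. Steric number 4, so sp3.
C6 is sp3: 4 σ bonds, 4 electron-density regions.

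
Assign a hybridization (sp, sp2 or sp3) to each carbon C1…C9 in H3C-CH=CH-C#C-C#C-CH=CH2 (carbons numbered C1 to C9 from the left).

C1 sp3, C2 sp2, C3 sp2, C4 sp, C5 sp, C6 sp, C7 sp, C8 sp2, C9 sp2

C1 is sp3: 4 σ bonds, 4 electron-density regions.
C2 carries 3 σ bonds, plus one π bond, giving a steric number of 3, so it is sp2.
C3 has 3 σ bonds, plus one π bond: steric number 3 → sp2.
C4 (2 σ bonds, plus two π bonds) has steric number 2: sp.
C5 — 2 σ bonds, plus two π bonds. Steric number 2, so sp.
C6 carries 2 σ bonds, plus two π bonds, giving a steric number of 2, so it is sp.
C7 (2 σ bonds, plus two π bonds) has steric number 2: sp.
C8 is sp2: 3 σ bonds, plus one π bond, 3 electron-density regions.
C9 carries 3 σ bonds, plus one π bond, giving a steric number of 3, so it is sp2.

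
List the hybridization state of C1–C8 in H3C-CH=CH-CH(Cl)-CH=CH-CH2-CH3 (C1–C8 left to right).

C1 sp3, C2 sp2, C3 sp2, C4 sp3, C5 sp2, C6 sp2, C7 sp3, C8 sp3

C1 has 4 σ bonds: steric number 4 → sp3.
C2 — 3 σ bonds, plus one π bond. Steric number 3, so sp2.
C3 (3 σ bonds, plus one π bond) has steric number 3: sp2.
C4 is sp3: 4 σ bonds, 4 electron-density regions.
C5: 3 σ bonds, plus one π bond — 3 electron domains, sp2.
C6: 3 σ bonds, plus one π bond — 3 electron domains, sp2.
C7: 4 σ bonds; 4 regions of electron density → sp3.
C8: 4 σ bonds — 4 electron domains, sp3.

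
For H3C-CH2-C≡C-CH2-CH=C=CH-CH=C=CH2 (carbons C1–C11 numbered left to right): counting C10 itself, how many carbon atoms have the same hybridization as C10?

4

C10 is sp (two π bonds).
C1: sp3
C2: sp3
C3: sp ✓
C4: sp ✓
C5: sp3
C6: sp2
C7: sp ✓
C8: sp2
C9: sp2
C10: sp ✓
C11: sp2
4 carbons are sp.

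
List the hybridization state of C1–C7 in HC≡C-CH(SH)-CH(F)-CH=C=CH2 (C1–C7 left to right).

C1: 2 σ bonds, plus two π bonds — 2 electron domains, sp.
C2 carries 2 σ bonds, plus two π bonds, giving a steric number of 2, so it is sp.
C3 has 4 σ bonds: steric number 4 → sp3.
C4: 4 σ bonds; 4 regions of electron density → sp3.
C5 carries 3 σ bonds, plus one π bond, giving a steric number of 3, so it is sp2.
C6 has 2 σ bonds, plus two π bonds: steric number 2 → sp.
C7 is sp2: 3 σ bonds, plus one π bond, 3 electron-density regions.

C1 sp, C2 sp, C3 sp3, C4 sp3, C5 sp2, C6 sp, C7 sp2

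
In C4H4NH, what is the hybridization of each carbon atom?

sp^2

Each carbon atom is sp2: 3 σ bonds, plus one π bond, 3 electron-density regions.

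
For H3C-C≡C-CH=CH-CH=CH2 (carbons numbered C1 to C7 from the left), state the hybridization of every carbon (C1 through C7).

C1: 4 σ bonds; 4 regions of electron density → sp3.
C2 — 2 σ bonds, plus two π bonds. Steric number 2, so sp.
C3 (2 σ bonds, plus two π bonds) has steric number 2: sp.
C4 has 3 σ bonds, plus one π bond: steric number 3 → sp2.
C5 — 3 σ bonds, plus one π bond. Steric number 3, so sp2.
C6 is sp2: 3 σ bonds, plus one π bond, 3 electron-density regions.
C7: 3 σ bonds, plus one π bond; 3 regions of electron density → sp2.

C1 sp3, C2 sp, C3 sp, C4 sp2, C5 sp2, C6 sp2, C7 sp2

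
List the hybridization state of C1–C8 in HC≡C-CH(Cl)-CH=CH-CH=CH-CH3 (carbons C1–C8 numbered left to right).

C1: 2 σ bonds, plus two π bonds; 2 regions of electron density → sp.
C2 (2 σ bonds, plus two π bonds) has steric number 2: sp.
C3 has 4 σ bonds: steric number 4 → sp3.
C4: 3 σ bonds, plus one π bond — 3 electron domains, sp2.
C5: 3 σ bonds, plus one π bond — 3 electron domains, sp2.
C6 has 3 σ bonds, plus one π bond: steric number 3 → sp2.
C7: 3 σ bonds, plus one π bond — 3 electron domains, sp2.
C8 carries 4 σ bonds, giving a steric number of 4, so it is sp3.

C1 sp, C2 sp, C3 sp3, C4 sp2, C5 sp2, C6 sp2, C7 sp2, C8 sp3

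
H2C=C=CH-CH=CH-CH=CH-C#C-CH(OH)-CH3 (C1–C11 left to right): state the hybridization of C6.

sp²

C6 — 3 σ bonds, plus one π bond. Steric number 3, so sp2.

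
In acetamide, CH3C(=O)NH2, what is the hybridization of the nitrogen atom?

The nitrogen lone pair is delocalised into the carbonyl π system (amide resonance), so N is planar sp2 rather than the sp3 a naive steric count of 4 would suggest.

sp^2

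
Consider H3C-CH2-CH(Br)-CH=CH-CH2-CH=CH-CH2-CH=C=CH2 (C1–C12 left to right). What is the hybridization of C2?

sp³

C2 carries 4 σ bonds, giving a steric number of 4, so it is sp3.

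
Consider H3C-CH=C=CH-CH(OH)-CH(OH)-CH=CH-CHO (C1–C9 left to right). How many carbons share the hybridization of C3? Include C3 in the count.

1

C3 is sp (two π bonds).
C1: sp3
C2: sp2
C3: sp ✓
C4: sp2
C5: sp3
C6: sp3
C7: sp2
C8: sp2
C9: sp2
1 carbon is sp.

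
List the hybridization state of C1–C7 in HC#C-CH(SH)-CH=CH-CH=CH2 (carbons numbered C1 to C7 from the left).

C1 sp, C2 sp, C3 sp3, C4 sp2, C5 sp2, C6 sp2, C7 sp2

C1 (2 σ bonds, plus two π bonds) has steric number 2: sp.
C2 has 2 σ bonds, plus two π bonds: steric number 2 → sp.
C3 — 4 σ bonds. Steric number 4, so sp3.
C4 has 3 σ bonds, plus one π bond: steric number 3 → sp2.
C5 carries 3 σ bonds, plus one π bond, giving a steric number of 3, so it is sp2.
C6 (3 σ bonds, plus one π bond) has steric number 3: sp2.
C7 carries 3 σ bonds, plus one π bond, giving a steric number of 3, so it is sp2.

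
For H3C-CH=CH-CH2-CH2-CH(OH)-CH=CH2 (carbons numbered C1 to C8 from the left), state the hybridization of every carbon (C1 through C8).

C1 carries 4 σ bonds, giving a steric number of 4, so it is sp3.
C2 — 3 σ bonds, plus one π bond. Steric number 3, so sp2.
C3: 3 σ bonds, plus one π bond — 3 electron domains, sp2.
C4 (4 σ bonds) has steric number 4: sp3.
C5 carries 4 σ bonds, giving a steric number of 4, so it is sp3.
C6 carries 4 σ bonds, giving a steric number of 4, so it is sp3.
C7: 3 σ bonds, plus one π bond — 3 electron domains, sp2.
C8 has 3 σ bonds, plus one π bond: steric number 3 → sp2.

C1 sp3, C2 sp2, C3 sp2, C4 sp3, C5 sp3, C6 sp3, C7 sp2, C8 sp2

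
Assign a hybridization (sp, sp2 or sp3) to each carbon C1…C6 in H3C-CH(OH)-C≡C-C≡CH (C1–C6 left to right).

C1 sp3, C2 sp3, C3 sp, C4 sp, C5 sp, C6 sp

C1 is sp3: 4 σ bonds, 4 electron-density regions.
C2: 4 σ bonds — 4 electron domains, sp3.
C3: 2 σ bonds, plus two π bonds — 2 electron domains, sp.
C4 is sp: 2 σ bonds, plus two π bonds, 2 electron-density regions.
C5 carries 2 σ bonds, plus two π bonds, giving a steric number of 2, so it is sp.
C6: 2 σ bonds, plus two π bonds; 2 regions of electron density → sp.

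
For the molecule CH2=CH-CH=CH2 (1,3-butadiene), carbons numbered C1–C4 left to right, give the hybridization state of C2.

C2 (3 σ bonds, plus one π bond) has steric number 3: sp2.

sp^2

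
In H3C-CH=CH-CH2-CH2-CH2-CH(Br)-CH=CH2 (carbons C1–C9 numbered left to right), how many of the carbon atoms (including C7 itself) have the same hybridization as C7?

5

C7 is sp3 (only σ bonds).
C1: sp3 ✓
C2: sp2
C3: sp2
C4: sp3 ✓
C5: sp3 ✓
C6: sp3 ✓
C7: sp3 ✓
C8: sp2
C9: sp2
5 carbons are sp3.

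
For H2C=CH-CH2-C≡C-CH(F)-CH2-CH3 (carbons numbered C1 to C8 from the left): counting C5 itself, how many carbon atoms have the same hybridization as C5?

2

C5 is sp (two π bonds).
C1: sp2
C2: sp2
C3: sp3
C4: sp ✓
C5: sp ✓
C6: sp3
C7: sp3
C8: sp3
2 carbons are sp.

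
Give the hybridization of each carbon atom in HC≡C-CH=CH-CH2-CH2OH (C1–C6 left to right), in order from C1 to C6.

C1 sp, C2 sp, C3 sp2, C4 sp2, C5 sp3, C6 sp3

C1 — 2 σ bonds, plus two π bonds. Steric number 2, so sp.
C2 is sp: 2 σ bonds, plus two π bonds, 2 electron-density regions.
C3 has 3 σ bonds, plus one π bond: steric number 3 → sp2.
C4 — 3 σ bonds, plus one π bond. Steric number 3, so sp2.
C5 carries 4 σ bonds, giving a steric number of 4, so it is sp3.
C6 (4 σ bonds) has steric number 4: sp3.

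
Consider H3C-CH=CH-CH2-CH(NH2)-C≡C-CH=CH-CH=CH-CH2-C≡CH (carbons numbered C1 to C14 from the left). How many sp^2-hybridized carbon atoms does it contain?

C1: sp3
C2: sp2 ✓
C3: sp2 ✓
C4: sp3
C5: sp3
C6: sp
C7: sp
C8: sp2 ✓
C9: sp2 ✓
C10: sp2 ✓
C11: sp2 ✓
C12: sp3
C13: sp
C14: sp
C2, C3, C8, C9, C10, C11 → 6 sp2 carbons.

6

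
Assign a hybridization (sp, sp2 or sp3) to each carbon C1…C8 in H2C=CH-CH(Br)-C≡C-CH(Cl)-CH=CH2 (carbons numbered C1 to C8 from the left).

C1 has 3 σ bonds, plus one π bond: steric number 3 → sp2.
C2 carries 3 σ bonds, plus one π bond, giving a steric number of 3, so it is sp2.
C3 is sp3: 4 σ bonds, 4 electron-density regions.
C4 — 2 σ bonds, plus two π bonds. Steric number 2, so sp.
C5 carries 2 σ bonds, plus two π bonds, giving a steric number of 2, so it is sp.
C6 is sp3: 4 σ bonds, 4 electron-density regions.
C7 has 3 σ bonds, plus one π bond: steric number 3 → sp2.
C8 is sp2: 3 σ bonds, plus one π bond, 3 electron-density regions.

C1 sp2, C2 sp2, C3 sp3, C4 sp, C5 sp, C6 sp3, C7 sp2, C8 sp2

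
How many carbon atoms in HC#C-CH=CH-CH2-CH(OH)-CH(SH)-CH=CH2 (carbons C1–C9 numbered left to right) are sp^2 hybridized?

C1: sp
C2: sp
C3: sp2 ✓
C4: sp2 ✓
C5: sp3
C6: sp3
C7: sp3
C8: sp2 ✓
C9: sp2 ✓
C3, C4, C8, C9 → 4 sp2 carbons.

4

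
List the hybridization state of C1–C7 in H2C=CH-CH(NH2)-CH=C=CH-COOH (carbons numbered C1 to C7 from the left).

C1 carries 3 σ bonds, plus one π bond, giving a steric number of 3, so it is sp2.
C2 is sp2: 3 σ bonds, plus one π bond, 3 electron-density regions.
C3: 4 σ bonds — 4 electron domains, sp3.
C4 — 3 σ bonds, plus one π bond. Steric number 3, so sp2.
C5: 2 σ bonds, plus two π bonds; 2 regions of electron density → sp.
C6: 3 σ bonds, plus one π bond; 3 regions of electron density → sp2.
C7 — 3 σ bonds, plus one π bond. Steric number 3, so sp2.

C1 sp2, C2 sp2, C3 sp3, C4 sp2, C5 sp, C6 sp2, C7 sp2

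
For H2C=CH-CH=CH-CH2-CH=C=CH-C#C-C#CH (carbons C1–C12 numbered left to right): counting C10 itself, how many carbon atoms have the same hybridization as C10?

C10 is sp (two π bonds).
C1: sp2
C2: sp2
C3: sp2
C4: sp2
C5: sp3
C6: sp2
C7: sp ✓
C8: sp2
C9: sp ✓
C10: sp ✓
C11: sp ✓
C12: sp ✓
5 carbons are sp.

5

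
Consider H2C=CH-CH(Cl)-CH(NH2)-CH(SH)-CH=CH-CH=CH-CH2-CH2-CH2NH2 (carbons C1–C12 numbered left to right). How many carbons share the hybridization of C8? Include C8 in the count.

6

C8 is sp2 (one π bond).
C1: sp2 ✓
C2: sp2 ✓
C3: sp3
C4: sp3
C5: sp3
C6: sp2 ✓
C7: sp2 ✓
C8: sp2 ✓
C9: sp2 ✓
C10: sp3
C11: sp3
C12: sp3
6 carbons are sp2.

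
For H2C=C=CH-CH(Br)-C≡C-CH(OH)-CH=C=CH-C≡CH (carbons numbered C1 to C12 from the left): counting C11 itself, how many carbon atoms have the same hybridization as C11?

6

C11 is sp (two π bonds).
C1: sp2
C2: sp ✓
C3: sp2
C4: sp3
C5: sp ✓
C6: sp ✓
C7: sp3
C8: sp2
C9: sp ✓
C10: sp2
C11: sp ✓
C12: sp ✓
6 carbons are sp.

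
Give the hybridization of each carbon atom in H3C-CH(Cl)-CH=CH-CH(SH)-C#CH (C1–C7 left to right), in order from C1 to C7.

C1 has 4 σ bonds: steric number 4 → sp3.
C2 carries 4 σ bonds, giving a steric number of 4, so it is sp3.
C3 is sp2: 3 σ bonds, plus one π bond, 3 electron-density regions.
C4: 3 σ bonds, plus one π bond — 3 electron domains, sp2.
C5 carries 4 σ bonds, giving a steric number of 4, so it is sp3.
C6 carries 2 σ bonds, plus two π bonds, giving a steric number of 2, so it is sp.
C7 — 2 σ bonds, plus two π bonds. Steric number 2, so sp.

C1 sp3, C2 sp3, C3 sp2, C4 sp2, C5 sp3, C6 sp, C7 sp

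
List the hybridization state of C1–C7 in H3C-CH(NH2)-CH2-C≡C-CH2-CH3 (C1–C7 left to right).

C1: 4 σ bonds; 4 regions of electron density → sp3.
C2: 4 σ bonds — 4 electron domains, sp3.
C3 (4 σ bonds) has steric number 4: sp3.
C4 carries 2 σ bonds, plus two π bonds, giving a steric number of 2, so it is sp.
C5 carries 2 σ bonds, plus two π bonds, giving a steric number of 2, so it is sp.
C6 (4 σ bonds) has steric number 4: sp3.
C7 — 4 σ bonds. Steric number 4, so sp3.

C1 sp3, C2 sp3, C3 sp3, C4 sp, C5 sp, C6 sp3, C7 sp3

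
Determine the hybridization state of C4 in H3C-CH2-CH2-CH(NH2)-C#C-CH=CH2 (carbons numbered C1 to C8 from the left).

C4 (4 σ bonds) has steric number 4: sp3.

sp3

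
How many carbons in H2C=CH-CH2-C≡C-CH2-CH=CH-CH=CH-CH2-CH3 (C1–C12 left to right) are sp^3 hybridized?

C1: sp2
C2: sp2
C3: sp3 ✓
C4: sp
C5: sp
C6: sp3 ✓
C7: sp2
C8: sp2
C9: sp2
C10: sp2
C11: sp3 ✓
C12: sp3 ✓
C3, C6, C11, C12 → 4 sp3 carbons.

4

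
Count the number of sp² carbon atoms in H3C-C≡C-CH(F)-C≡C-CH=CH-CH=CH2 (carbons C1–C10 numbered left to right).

C1: sp3
C2: sp
C3: sp
C4: sp3
C5: sp
C6: sp
C7: sp2 ✓
C8: sp2 ✓
C9: sp2 ✓
C10: sp2 ✓
C7, C8, C9, C10 → 4 sp2 carbons.

4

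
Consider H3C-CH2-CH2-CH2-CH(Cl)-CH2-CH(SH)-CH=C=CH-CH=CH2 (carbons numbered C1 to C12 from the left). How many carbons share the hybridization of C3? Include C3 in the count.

C3 is sp3 (only σ bonds).
C1: sp3 ✓
C2: sp3 ✓
C3: sp3 ✓
C4: sp3 ✓
C5: sp3 ✓
C6: sp3 ✓
C7: sp3 ✓
C8: sp2
C9: sp
C10: sp2
C11: sp2
C12: sp2
7 carbons are sp3.

7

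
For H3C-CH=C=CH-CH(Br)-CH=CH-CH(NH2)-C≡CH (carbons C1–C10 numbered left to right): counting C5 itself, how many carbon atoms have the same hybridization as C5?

3

C5 is sp3 (only σ bonds).
C1: sp3 ✓
C2: sp2
C3: sp
C4: sp2
C5: sp3 ✓
C6: sp2
C7: sp2
C8: sp3 ✓
C9: sp
C10: sp
3 carbons are sp3.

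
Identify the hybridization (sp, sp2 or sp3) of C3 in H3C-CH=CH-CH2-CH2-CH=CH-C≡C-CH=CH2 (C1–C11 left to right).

C3: 3 σ bonds, plus one π bond — 3 electron domains, sp2.

sp²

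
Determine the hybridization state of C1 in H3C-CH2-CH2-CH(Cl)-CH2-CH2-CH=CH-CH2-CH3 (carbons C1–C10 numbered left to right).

sp³

C1: 4 σ bonds — 4 electron domains, sp3.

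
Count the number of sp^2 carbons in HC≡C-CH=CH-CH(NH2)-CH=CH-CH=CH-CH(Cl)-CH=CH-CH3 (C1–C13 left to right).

8

C1: sp
C2: sp
C3: sp2 ✓
C4: sp2 ✓
C5: sp3
C6: sp2 ✓
C7: sp2 ✓
C8: sp2 ✓
C9: sp2 ✓
C10: sp3
C11: sp2 ✓
C12: sp2 ✓
C13: sp3
C3, C4, C6, C7, C8, C9, C11, C12 → 8 sp2 carbons.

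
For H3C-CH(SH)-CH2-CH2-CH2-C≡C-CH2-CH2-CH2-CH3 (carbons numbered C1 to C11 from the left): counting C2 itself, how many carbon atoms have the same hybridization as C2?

9

C2 is sp3 (only σ bonds).
C1: sp3 ✓
C2: sp3 ✓
C3: sp3 ✓
C4: sp3 ✓
C5: sp3 ✓
C6: sp
C7: sp
C8: sp3 ✓
C9: sp3 ✓
C10: sp3 ✓
C11: sp3 ✓
9 carbons are sp3.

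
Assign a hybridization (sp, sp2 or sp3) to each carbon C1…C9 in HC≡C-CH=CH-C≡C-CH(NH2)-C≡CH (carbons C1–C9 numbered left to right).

C1: 2 σ bonds, plus two π bonds; 2 regions of electron density → sp.
C2: 2 σ bonds, plus two π bonds — 2 electron domains, sp.
C3 has 3 σ bonds, plus one π bond: steric number 3 → sp2.
C4 — 3 σ bonds, plus one π bond. Steric number 3, so sp2.
C5: 2 σ bonds, plus two π bonds; 2 regions of electron density → sp.
C6 carries 2 σ bonds, plus two π bonds, giving a steric number of 2, so it is sp.
C7 is sp3: 4 σ bonds, 4 electron-density regions.
C8 (2 σ bonds, plus two π bonds) has steric number 2: sp.
C9 is sp: 2 σ bonds, plus two π bonds, 2 electron-density regions.

C1 sp, C2 sp, C3 sp2, C4 sp2, C5 sp, C6 sp, C7 sp3, C8 sp, C9 sp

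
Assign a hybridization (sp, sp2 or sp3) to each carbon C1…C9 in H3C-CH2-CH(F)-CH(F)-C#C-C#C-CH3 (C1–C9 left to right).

C1 has 4 σ bonds: steric number 4 → sp3.
C2 carries 4 σ bonds, giving a steric number of 4, so it is sp3.
C3 — 4 σ bonds. Steric number 4, so sp3.
C4 carries 4 σ bonds, giving a steric number of 4, so it is sp3.
C5 has 2 σ bonds, plus two π bonds: steric number 2 → sp.
C6 — 2 σ bonds, plus two π bonds. Steric number 2, so sp.
C7 (2 σ bonds, plus two π bonds) has steric number 2: sp.
C8 carries 2 σ bonds, plus two π bonds, giving a steric number of 2, so it is sp.
C9 is sp3: 4 σ bonds, 4 electron-density regions.

C1 sp3, C2 sp3, C3 sp3, C4 sp3, C5 sp, C6 sp, C7 sp, C8 sp, C9 sp3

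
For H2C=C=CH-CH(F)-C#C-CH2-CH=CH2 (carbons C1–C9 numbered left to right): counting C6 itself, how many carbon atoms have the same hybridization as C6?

3

C6 is sp (two π bonds).
C1: sp2
C2: sp ✓
C3: sp2
C4: sp3
C5: sp ✓
C6: sp ✓
C7: sp3
C8: sp2
C9: sp2
3 carbons are sp.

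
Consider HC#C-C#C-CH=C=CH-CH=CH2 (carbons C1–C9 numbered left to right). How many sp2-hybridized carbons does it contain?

C1: sp
C2: sp
C3: sp
C4: sp
C5: sp2 ✓
C6: sp
C7: sp2 ✓
C8: sp2 ✓
C9: sp2 ✓
C5, C7, C8, C9 → 4 sp2 carbons.

4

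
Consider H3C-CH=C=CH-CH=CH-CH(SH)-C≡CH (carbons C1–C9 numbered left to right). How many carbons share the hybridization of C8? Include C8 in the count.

C8 is sp (two π bonds).
C1: sp3
C2: sp2
C3: sp ✓
C4: sp2
C5: sp2
C6: sp2
C7: sp3
C8: sp ✓
C9: sp ✓
3 carbons are sp.

3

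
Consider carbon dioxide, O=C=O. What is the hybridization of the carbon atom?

Two σ bonds, two π bonds → steric number 2 → sp.

sp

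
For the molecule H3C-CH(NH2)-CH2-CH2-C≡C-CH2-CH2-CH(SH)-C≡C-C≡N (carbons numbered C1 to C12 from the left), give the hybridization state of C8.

sp³

C8 is sp3: 4 σ bonds, 4 electron-density regions.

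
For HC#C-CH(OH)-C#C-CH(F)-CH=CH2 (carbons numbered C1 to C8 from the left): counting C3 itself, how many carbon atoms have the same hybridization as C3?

2

C3 is sp3 (only σ bonds).
C1: sp
C2: sp
C3: sp3 ✓
C4: sp
C5: sp
C6: sp3 ✓
C7: sp2
C8: sp2
2 carbons are sp3.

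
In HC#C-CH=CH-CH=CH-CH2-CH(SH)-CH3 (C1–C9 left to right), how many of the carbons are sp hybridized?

C1: sp ✓
C2: sp ✓
C3: sp2
C4: sp2
C5: sp2
C6: sp2
C7: sp3
C8: sp3
C9: sp3
C1, C2 → 2 sp carbons.

2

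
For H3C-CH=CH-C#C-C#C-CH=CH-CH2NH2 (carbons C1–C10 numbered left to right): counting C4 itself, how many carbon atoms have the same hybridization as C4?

4

C4 is sp (two π bonds).
C1: sp3
C2: sp2
C3: sp2
C4: sp ✓
C5: sp ✓
C6: sp ✓
C7: sp ✓
C8: sp2
C9: sp2
C10: sp3
4 carbons are sp.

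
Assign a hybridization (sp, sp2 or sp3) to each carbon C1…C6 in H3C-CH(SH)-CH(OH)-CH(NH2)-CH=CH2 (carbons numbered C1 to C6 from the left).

C1: 4 σ bonds; 4 regions of electron density → sp3.
C2 carries 4 σ bonds, giving a steric number of 4, so it is sp3.
C3 (4 σ bonds) has steric number 4: sp3.
C4: 4 σ bonds; 4 regions of electron density → sp3.
C5 is sp2: 3 σ bonds, plus one π bond, 3 electron-density regions.
C6: 3 σ bonds, plus one π bond — 3 electron domains, sp2.

C1 sp3, C2 sp3, C3 sp3, C4 sp3, C5 sp2, C6 sp2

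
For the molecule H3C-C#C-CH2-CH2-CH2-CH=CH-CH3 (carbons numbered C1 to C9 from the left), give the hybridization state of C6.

C6 (4 σ bonds) has steric number 4: sp3.

sp³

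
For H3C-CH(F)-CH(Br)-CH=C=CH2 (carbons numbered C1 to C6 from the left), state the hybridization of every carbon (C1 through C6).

C1 carries 4 σ bonds, giving a steric number of 4, so it is sp3.
C2 is sp3: 4 σ bonds, 4 electron-density regions.
C3 — 4 σ bonds. Steric number 4, so sp3.
C4: 3 σ bonds, plus one π bond — 3 electron domains, sp2.
C5 (2 σ bonds, plus two π bonds) has steric number 2: sp.
C6 — 3 σ bonds, plus one π bond. Steric number 3, so sp2.

C1 sp3, C2 sp3, C3 sp3, C4 sp2, C5 sp, C6 sp2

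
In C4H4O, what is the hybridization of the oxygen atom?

sp2

One O lone pair is in the aromatic π system (p orbital), the other is in an sp2 hybrid in the ring plane; O has two σ bonds + one in-plane lone pair → sp2.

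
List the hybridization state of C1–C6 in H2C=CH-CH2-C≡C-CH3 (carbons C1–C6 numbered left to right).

C1 carries 3 σ bonds, plus one π bond, giving a steric number of 3, so it is sp2.
C2 has 3 σ bonds, plus one π bond: steric number 3 → sp2.
C3 (4 σ bonds) has steric number 4: sp3.
C4 has 2 σ bonds, plus two π bonds: steric number 2 → sp.
C5 (2 σ bonds, plus two π bonds) has steric number 2: sp.
C6 (4 σ bonds) has steric number 4: sp3.

C1 sp2, C2 sp2, C3 sp3, C4 sp, C5 sp, C6 sp3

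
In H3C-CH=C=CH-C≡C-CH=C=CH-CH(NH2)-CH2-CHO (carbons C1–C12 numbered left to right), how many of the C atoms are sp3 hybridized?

3

C1: sp3 ✓
C2: sp2
C3: sp
C4: sp2
C5: sp
C6: sp
C7: sp2
C8: sp
C9: sp2
C10: sp3 ✓
C11: sp3 ✓
C12: sp2
C1, C10, C11 → 3 sp3 carbons.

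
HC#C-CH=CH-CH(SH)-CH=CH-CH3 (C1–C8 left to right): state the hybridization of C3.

sp²

C3: 3 σ bonds, plus one π bond; 3 regions of electron density → sp2.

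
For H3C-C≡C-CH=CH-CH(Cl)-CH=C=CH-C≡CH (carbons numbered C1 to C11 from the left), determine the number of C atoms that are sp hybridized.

C1: sp3
C2: sp ✓
C3: sp ✓
C4: sp2
C5: sp2
C6: sp3
C7: sp2
C8: sp ✓
C9: sp2
C10: sp ✓
C11: sp ✓
C2, C3, C8, C10, C11 → 5 sp carbons.

5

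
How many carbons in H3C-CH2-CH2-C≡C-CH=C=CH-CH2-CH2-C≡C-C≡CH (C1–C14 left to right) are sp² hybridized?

C1: sp3
C2: sp3
C3: sp3
C4: sp
C5: sp
C6: sp2 ✓
C7: sp
C8: sp2 ✓
C9: sp3
C10: sp3
C11: sp
C12: sp
C13: sp
C14: sp
C6, C8 → 2 sp2 carbons.

2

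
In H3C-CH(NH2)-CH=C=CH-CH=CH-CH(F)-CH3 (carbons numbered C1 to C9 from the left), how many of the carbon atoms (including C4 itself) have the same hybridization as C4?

1

C4 is sp (two π bonds).
C1: sp3
C2: sp3
C3: sp2
C4: sp ✓
C5: sp2
C6: sp2
C7: sp2
C8: sp3
C9: sp3
1 carbon is sp.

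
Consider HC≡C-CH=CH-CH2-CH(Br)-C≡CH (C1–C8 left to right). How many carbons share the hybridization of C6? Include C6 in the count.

2

C6 is sp3 (only σ bonds).
C1: sp
C2: sp
C3: sp2
C4: sp2
C5: sp3 ✓
C6: sp3 ✓
C7: sp
C8: sp
2 carbons are sp3.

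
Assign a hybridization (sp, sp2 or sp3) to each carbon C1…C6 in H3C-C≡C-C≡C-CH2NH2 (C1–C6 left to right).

C1 sp3, C2 sp, C3 sp, C4 sp, C5 sp, C6 sp3

C1: 4 σ bonds — 4 electron domains, sp3.
C2 carries 2 σ bonds, plus two π bonds, giving a steric number of 2, so it is sp.
C3 is sp: 2 σ bonds, plus two π bonds, 2 electron-density regions.
C4: 2 σ bonds, plus two π bonds; 2 regions of electron density → sp.
C5: 2 σ bonds, plus two π bonds — 2 electron domains, sp.
C6 has 4 σ bonds: steric number 4 → sp3.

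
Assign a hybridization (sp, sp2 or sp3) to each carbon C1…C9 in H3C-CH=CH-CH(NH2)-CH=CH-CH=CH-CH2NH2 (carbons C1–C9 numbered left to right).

C1 sp3, C2 sp2, C3 sp2, C4 sp3, C5 sp2, C6 sp2, C7 sp2, C8 sp2, C9 sp3

C1 carries 4 σ bonds, giving a steric number of 4, so it is sp3.
C2 carries 3 σ bonds, plus one π bond, giving a steric number of 3, so it is sp2.
C3: 3 σ bonds, plus one π bond — 3 electron domains, sp2.
C4 (4 σ bonds) has steric number 4: sp3.
C5 has 3 σ bonds, plus one π bond: steric number 3 → sp2.
C6 (3 σ bonds, plus one π bond) has steric number 3: sp2.
C7 — 3 σ bonds, plus one π bond. Steric number 3, so sp2.
C8: 3 σ bonds, plus one π bond — 3 electron domains, sp2.
C9 — 4 σ bonds. Steric number 4, so sp3.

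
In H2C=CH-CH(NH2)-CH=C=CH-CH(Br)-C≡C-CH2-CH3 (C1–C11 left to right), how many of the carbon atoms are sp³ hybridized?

C1: sp2
C2: sp2
C3: sp3 ✓
C4: sp2
C5: sp
C6: sp2
C7: sp3 ✓
C8: sp
C9: sp
C10: sp3 ✓
C11: sp3 ✓
C3, C7, C10, C11 → 4 sp3 carbons.

4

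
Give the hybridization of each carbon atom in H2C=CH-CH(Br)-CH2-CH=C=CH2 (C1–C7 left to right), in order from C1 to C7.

C1 sp2, C2 sp2, C3 sp3, C4 sp3, C5 sp2, C6 sp, C7 sp2

C1: 3 σ bonds, plus one π bond; 3 regions of electron density → sp2.
C2: 3 σ bonds, plus one π bond — 3 electron domains, sp2.
C3: 4 σ bonds — 4 electron domains, sp3.
C4 carries 4 σ bonds, giving a steric number of 4, so it is sp3.
C5 has 3 σ bonds, plus one π bond: steric number 3 → sp2.
C6 (2 σ bonds, plus two π bonds) has steric number 2: sp.
C7 — 3 σ bonds, plus one π bond. Steric number 3, so sp2.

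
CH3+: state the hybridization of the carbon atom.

sp2

Three σ bonds to H, empty p orbital → sp2, trigonal planar.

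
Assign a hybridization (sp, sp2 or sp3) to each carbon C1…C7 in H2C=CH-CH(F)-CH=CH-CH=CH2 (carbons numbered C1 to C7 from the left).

C1 sp2, C2 sp2, C3 sp3, C4 sp2, C5 sp2, C6 sp2, C7 sp2

C1 has 3 σ bonds, plus one π bond: steric number 3 → sp2.
C2: 3 σ bonds, plus one π bond — 3 electron domains, sp2.
C3 carries 4 σ bonds, giving a steric number of 4, so it is sp3.
C4 has 3 σ bonds, plus one π bond: steric number 3 → sp2.
C5: 3 σ bonds, plus one π bond — 3 electron domains, sp2.
C6 is sp2: 3 σ bonds, plus one π bond, 3 electron-density regions.
C7: 3 σ bonds, plus one π bond — 3 electron domains, sp2.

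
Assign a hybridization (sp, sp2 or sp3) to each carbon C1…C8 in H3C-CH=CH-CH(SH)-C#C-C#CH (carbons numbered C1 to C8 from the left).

C1 sp3, C2 sp2, C3 sp2, C4 sp3, C5 sp, C6 sp, C7 sp, C8 sp

C1: 4 σ bonds — 4 electron domains, sp3.
C2 — 3 σ bonds, plus one π bond. Steric number 3, so sp2.
C3 is sp2: 3 σ bonds, plus one π bond, 3 electron-density regions.
C4 is sp3: 4 σ bonds, 4 electron-density regions.
C5 has 2 σ bonds, plus two π bonds: steric number 2 → sp.
C6: 2 σ bonds, plus two π bonds; 2 regions of electron density → sp.
C7 carries 2 σ bonds, plus two π bonds, giving a steric number of 2, so it is sp.
C8: 2 σ bonds, plus two π bonds — 2 electron domains, sp.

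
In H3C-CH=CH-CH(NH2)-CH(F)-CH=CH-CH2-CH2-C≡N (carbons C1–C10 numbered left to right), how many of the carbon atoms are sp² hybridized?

C1: sp3
C2: sp2 ✓
C3: sp2 ✓
C4: sp3
C5: sp3
C6: sp2 ✓
C7: sp2 ✓
C8: sp3
C9: sp3
C10: sp
C2, C3, C6, C7 → 4 sp2 carbons.

4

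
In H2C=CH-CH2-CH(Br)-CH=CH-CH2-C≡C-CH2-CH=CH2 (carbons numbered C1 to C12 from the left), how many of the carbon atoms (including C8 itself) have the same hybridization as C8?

C8 is sp (two π bonds).
C1: sp2
C2: sp2
C3: sp3
C4: sp3
C5: sp2
C6: sp2
C7: sp3
C8: sp ✓
C9: sp ✓
C10: sp3
C11: sp2
C12: sp2
2 carbons are sp.

2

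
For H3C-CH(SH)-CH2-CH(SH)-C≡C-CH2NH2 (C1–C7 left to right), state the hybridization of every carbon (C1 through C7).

C1 carries 4 σ bonds, giving a steric number of 4, so it is sp3.
C2 carries 4 σ bonds, giving a steric number of 4, so it is sp3.
C3 is sp3: 4 σ bonds, 4 electron-density regions.
C4 is sp3: 4 σ bonds, 4 electron-density regions.
C5: 2 σ bonds, plus two π bonds — 2 electron domains, sp.
C6 — 2 σ bonds, plus two π bonds. Steric number 2, so sp.
C7 (4 σ bonds) has steric number 4: sp3.

C1 sp3, C2 sp3, C3 sp3, C4 sp3, C5 sp, C6 sp, C7 sp3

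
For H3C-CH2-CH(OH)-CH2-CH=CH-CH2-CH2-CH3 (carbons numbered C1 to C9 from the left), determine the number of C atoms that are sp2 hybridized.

C1: sp3
C2: sp3
C3: sp3
C4: sp3
C5: sp2 ✓
C6: sp2 ✓
C7: sp3
C8: sp3
C9: sp3
C5, C6 → 2 sp2 carbons.

2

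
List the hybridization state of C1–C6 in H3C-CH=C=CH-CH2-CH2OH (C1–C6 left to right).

C1 (4 σ bonds) has steric number 4: sp3.
C2 has 3 σ bonds, plus one π bond: steric number 3 → sp2.
C3 — 2 σ bonds, plus two π bonds. Steric number 2, so sp.
C4 (3 σ bonds, plus one π bond) has steric number 3: sp2.
C5 (4 σ bonds) has steric number 4: sp3.
C6 — 4 σ bonds. Steric number 4, so sp3.

C1 sp3, C2 sp2, C3 sp, C4 sp2, C5 sp3, C6 sp3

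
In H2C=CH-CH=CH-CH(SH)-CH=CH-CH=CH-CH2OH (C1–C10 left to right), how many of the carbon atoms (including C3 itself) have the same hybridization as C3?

C3 is sp2 (one π bond).
C1: sp2 ✓
C2: sp2 ✓
C3: sp2 ✓
C4: sp2 ✓
C5: sp3
C6: sp2 ✓
C7: sp2 ✓
C8: sp2 ✓
C9: sp2 ✓
C10: sp3
8 carbons are sp2.

8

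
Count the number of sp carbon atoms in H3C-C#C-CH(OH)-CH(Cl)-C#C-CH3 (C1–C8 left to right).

C1: sp3
C2: sp ✓
C3: sp ✓
C4: sp3
C5: sp3
C6: sp ✓
C7: sp ✓
C8: sp3
C2, C3, C6, C7 → 4 sp carbons.

4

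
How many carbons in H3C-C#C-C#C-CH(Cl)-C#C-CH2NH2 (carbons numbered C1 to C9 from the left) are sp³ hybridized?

C1: sp3 ✓
C2: sp
C3: sp
C4: sp
C5: sp
C6: sp3 ✓
C7: sp
C8: sp
C9: sp3 ✓
C1, C6, C9 → 3 sp3 carbons.

3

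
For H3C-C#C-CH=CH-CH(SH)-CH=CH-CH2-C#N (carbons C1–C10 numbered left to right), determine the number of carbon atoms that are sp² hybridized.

4

C1: sp3
C2: sp
C3: sp
C4: sp2 ✓
C5: sp2 ✓
C6: sp3
C7: sp2 ✓
C8: sp2 ✓
C9: sp3
C10: sp
C4, C5, C7, C8 → 4 sp2 carbons.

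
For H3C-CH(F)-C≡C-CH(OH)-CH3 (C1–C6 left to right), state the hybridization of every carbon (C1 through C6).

C1 has 4 σ bonds: steric number 4 → sp3.
C2 is sp3: 4 σ bonds, 4 electron-density regions.
C3 — 2 σ bonds, plus two π bonds. Steric number 2, so sp.
C4 — 2 σ bonds, plus two π bonds. Steric number 2, so sp.
C5 has 4 σ bonds: steric number 4 → sp3.
C6: 4 σ bonds — 4 electron domains, sp3.

C1 sp3, C2 sp3, C3 sp, C4 sp, C5 sp3, C6 sp3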